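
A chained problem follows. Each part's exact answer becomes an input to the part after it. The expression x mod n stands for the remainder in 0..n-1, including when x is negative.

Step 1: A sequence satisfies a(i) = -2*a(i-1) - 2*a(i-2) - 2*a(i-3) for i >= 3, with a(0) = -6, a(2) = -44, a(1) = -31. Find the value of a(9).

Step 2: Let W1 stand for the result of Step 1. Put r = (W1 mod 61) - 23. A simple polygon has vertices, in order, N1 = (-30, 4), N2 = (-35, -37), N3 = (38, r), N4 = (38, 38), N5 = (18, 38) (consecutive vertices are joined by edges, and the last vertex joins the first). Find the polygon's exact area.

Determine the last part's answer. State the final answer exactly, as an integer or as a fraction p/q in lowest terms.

Step 1: a(3) = -2*(-44) - 2*(-31) - 2*(-6) = 162; iterating: a(3)=162, a(4)=-174, a(5)=112, a(6)=-200, a(7)=524, a(8)=-872, a(9)=1096; answer 1096
Step 2: W1 = 1096; r = 36; cross terms: (-30*-37 - -35*4)=1250, (-35*36 - 38*-37)=146, (38*38 - 38*36)=76, (38*38 - 18*38)=760, (18*4 - -30*38)=1212; twice the area = |3444| = 3444; area = 1722; answer 1722

1722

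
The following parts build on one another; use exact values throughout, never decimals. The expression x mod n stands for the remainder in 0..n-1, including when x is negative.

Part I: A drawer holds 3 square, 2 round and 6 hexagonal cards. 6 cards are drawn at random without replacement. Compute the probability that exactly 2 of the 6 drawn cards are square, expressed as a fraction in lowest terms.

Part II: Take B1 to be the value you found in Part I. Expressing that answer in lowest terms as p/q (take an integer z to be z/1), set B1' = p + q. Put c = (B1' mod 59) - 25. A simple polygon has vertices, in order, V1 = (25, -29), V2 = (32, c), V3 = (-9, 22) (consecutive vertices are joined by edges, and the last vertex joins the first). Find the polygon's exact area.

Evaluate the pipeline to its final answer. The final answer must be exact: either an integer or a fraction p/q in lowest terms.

Part I: total draws C(11,6) = 462; favorable C(3,2)*C(8,4) = 210; P = 5/11; answer 5/11
Part II: B1 = 5/11; threaded value p + q = 16; c = -9; cross terms: (25*-9 - 32*-29)=703, (32*22 - -9*-9)=623, (-9*-29 - 25*22)=-289; twice the area = |1037| = 1037; area = 1037/2; answer 1037/2

1037/2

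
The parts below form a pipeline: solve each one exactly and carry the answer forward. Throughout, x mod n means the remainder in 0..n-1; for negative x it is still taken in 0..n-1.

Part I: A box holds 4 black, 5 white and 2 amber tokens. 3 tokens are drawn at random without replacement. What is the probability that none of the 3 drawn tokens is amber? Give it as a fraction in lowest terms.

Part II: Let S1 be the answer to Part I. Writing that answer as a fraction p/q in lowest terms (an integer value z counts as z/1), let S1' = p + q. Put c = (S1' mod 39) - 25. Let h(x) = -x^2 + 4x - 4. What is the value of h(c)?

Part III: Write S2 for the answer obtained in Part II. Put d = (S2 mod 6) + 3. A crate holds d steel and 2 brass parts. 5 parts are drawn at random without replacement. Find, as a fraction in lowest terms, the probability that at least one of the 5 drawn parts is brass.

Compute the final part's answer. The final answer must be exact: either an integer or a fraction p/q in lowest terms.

20/21

Part I: total draws C(11,3) = 165; favorable C(9,3) = 84; P = 28/55; answer 28/55
Part II: S1 = 28/55; threaded value p + q = 83; c = -20; -1*(-20)^2 + 4*(-20)^1 - 4 = (-400) + (-80) + (-4) = -484; answer -484
Part III: S2 = -484; d = 5; total draws C(7,5) = 21; complement C(5,5) = 1; favorable 21 - 1 = 20; P = 20/21; answer 20/21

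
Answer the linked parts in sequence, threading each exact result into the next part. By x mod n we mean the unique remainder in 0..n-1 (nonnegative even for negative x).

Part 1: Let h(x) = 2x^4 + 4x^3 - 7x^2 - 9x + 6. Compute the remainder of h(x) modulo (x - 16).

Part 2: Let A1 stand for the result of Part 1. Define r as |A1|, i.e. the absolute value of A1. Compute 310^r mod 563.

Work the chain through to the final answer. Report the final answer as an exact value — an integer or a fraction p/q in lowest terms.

470

Part 1: remainder = value at the root: 2*(16)^4 + 4*(16)^3 - 7*(16)^2 - 9*(16)^1 + 6 = (131072) + (16384) + (-1792) + (-144) + (6) = 145526; answer 145526
Part 2: A1 = 145526; r = 145526; squarings mod 563: 310^1=310, 310^2=390, 310^4=90, 310^8=218, 310^16=232, 310^32=339, 310^64=69, 310^128=257, 310^256=178, 310^512=156, 310^1024=127, 310^2048=365, 310^4096=357, 310^8192=211, 310^16384=44, 310^32768=247, 310^65536=205, 310^131072=363; 310^145526 = 310^2 * 310^4 * 310^16 * 310^32 * 310^64 * 310^2048 * 310^4096 * 310^8192 * 310^131072 = 470 (mod 563); answer 470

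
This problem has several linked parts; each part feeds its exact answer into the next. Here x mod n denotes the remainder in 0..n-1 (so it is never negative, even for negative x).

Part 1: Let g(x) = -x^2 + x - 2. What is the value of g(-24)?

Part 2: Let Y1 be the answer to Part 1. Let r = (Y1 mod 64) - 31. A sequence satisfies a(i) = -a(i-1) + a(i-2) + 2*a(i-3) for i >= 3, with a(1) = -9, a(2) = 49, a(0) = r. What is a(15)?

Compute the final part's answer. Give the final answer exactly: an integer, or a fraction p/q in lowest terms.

Part 1: -1*(-24)^2 + 1*(-24)^1 - 2 = (-576) + (-24) + (-2) = -602; answer -602
Part 2: Y1 = -602; r = 7; a(3) = -1*(49) + 1*(-9) + 2*(7) = -44; iterating: a(3)=-44, a(4)=75, a(5)=-21, a(6)=8, a(7)=121, a(8)=-155, a(9)=292, a(10)=-205, a(11)=187, a(12)=192, a(13)=-415, a(14)=981, a(15)=-1012; answer -1012

-1012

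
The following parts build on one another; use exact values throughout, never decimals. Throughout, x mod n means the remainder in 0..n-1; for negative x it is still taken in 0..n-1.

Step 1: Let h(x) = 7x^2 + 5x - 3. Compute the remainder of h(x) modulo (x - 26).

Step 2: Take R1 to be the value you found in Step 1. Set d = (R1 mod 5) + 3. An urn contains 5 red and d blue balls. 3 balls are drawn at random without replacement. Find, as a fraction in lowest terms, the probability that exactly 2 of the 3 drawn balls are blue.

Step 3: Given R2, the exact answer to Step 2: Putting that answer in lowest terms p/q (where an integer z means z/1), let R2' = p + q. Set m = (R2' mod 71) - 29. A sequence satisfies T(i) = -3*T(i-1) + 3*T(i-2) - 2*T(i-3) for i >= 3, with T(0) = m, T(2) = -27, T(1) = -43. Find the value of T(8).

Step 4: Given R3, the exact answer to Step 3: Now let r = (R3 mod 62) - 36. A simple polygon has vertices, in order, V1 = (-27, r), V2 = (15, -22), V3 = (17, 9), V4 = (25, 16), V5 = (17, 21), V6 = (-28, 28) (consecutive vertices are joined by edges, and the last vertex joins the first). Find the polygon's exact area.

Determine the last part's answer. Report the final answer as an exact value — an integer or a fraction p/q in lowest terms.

Step 1: remainder = value at the root: 7*(26)^2 + 5*(26)^1 - 3 = (4732) + (130) + (-3) = 4859; answer 4859
Step 2: R1 = 4859; d = 7; total draws C(12,3) = 220; favorable C(7,2)*C(5,1) = 105; P = 21/44; answer 21/44
Step 3: R2 = 21/44; threaded value p + q = 65; m = 36; T(3) = -3*(-27) + 3*(-43) - 2*(36) = -120; iterating: T(3)=-120, T(4)=365, T(5)=-1401, T(6)=5538, T(7)=-21547, T(8)=84057; answer 84057
Step 4: R3 = 84057; r = 11; cross terms: (-27*-22 - 15*11)=429, (15*9 - 17*-22)=509, (17*16 - 25*9)=47, (25*21 - 17*16)=253, (17*28 - -28*21)=1064, (-28*11 - -27*28)=448; twice the area = |2750| = 2750; area = 1375; answer 1375

1375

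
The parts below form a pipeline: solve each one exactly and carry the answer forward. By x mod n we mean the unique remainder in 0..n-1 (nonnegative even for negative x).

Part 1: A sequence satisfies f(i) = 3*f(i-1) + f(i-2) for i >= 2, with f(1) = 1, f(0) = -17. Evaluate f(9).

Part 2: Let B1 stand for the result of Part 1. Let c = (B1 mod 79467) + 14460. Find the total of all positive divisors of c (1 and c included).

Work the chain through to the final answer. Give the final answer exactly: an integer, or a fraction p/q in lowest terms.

71424

Part 1: f(2) = 3*(1) + 1*(-17) = -14; iterating: f(2)=-14, f(3)=-41, f(4)=-137, f(5)=-452, f(6)=-1493, f(7)=-4931, f(8)=-16286, f(9)=-53789; answer -53789
Part 2: B1 = -53789; c = 40138; 40138 = 2 * 7 * 47 * 61; sigma = (1 + 2) * (1 + 7) * (1 + 47) * (1 + 61) = 3 * 8 * 48 * 62 = 71424; answer 71424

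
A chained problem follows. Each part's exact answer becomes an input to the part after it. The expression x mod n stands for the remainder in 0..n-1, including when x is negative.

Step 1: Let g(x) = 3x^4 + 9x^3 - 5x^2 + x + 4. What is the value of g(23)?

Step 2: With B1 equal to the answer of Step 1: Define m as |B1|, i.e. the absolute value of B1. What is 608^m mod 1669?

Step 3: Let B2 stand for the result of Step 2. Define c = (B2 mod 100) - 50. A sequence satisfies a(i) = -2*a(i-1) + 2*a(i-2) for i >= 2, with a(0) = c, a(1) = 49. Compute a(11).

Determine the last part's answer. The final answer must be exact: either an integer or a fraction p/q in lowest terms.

280032

Step 1: 3*(23)^4 + 9*(23)^3 - 5*(23)^2 + 1*(23)^1 + 4 = (839523) + (109503) + (-2645) + (23) + (4) = 946408; answer 946408
Step 2: B1 = 946408; m = 946408; squarings mod 1669: 608^1=608, 608^2=815, 608^4=1632, 608^8=1369, 608^16=1543, 608^32=855, 608^64=3, 608^128=9, 608^256=81, 608^512=1554, 608^1024=1542, 608^2048=1108, 608^4096=949, 608^8192=1010, 608^16384=341, 608^32768=1120, 608^65536=981, 608^131072=1017, 608^262144=1178, 608^524288=745; 608^946408 = 608^8 * 608^32 * 608^64 * 608^128 * 608^4096 * 608^8192 * 608^16384 * 608^131072 * 608^262144 * 608^524288 = 896 (mod 1669); answer 896
Step 3: B2 = 896; c = 46; a(2) = -2*(49) + 2*(46) = -6; iterating: a(2)=-6, a(3)=110, a(4)=-232, a(5)=684, a(6)=-1832, a(7)=5032, a(8)=-13728, a(9)=37520, a(10)=-102496, a(11)=280032; answer 280032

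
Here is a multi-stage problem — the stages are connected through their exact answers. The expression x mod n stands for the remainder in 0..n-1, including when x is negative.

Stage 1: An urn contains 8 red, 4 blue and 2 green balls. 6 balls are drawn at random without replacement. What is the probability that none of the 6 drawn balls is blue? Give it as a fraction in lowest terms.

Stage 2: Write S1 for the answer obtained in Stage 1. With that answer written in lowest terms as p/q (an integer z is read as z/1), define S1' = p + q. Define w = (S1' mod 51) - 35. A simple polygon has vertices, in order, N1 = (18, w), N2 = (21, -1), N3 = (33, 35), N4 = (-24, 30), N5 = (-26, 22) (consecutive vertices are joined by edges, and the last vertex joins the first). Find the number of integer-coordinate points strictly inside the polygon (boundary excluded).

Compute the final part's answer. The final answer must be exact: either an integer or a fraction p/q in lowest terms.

2033

Stage 1: total draws C(14,6) = 3003; favorable C(10,6) = 210; P = 10/143; answer 10/143
Stage 2: S1 = 10/143; threaded value p + q = 153; w = -35; cross terms: (18*-1 - 21*-35)=717, (21*35 - 33*-1)=768, (33*30 - -24*35)=1830, (-24*22 - -26*30)=252, (-26*-35 - 18*22)=514; twice the area = |4081| = 4081; area = 4081/2; boundary points = 1 + 12 + 1 + 2 + 1 = 17; strictly interior points = area - boundary/2 + 1 = 2033; answer 2033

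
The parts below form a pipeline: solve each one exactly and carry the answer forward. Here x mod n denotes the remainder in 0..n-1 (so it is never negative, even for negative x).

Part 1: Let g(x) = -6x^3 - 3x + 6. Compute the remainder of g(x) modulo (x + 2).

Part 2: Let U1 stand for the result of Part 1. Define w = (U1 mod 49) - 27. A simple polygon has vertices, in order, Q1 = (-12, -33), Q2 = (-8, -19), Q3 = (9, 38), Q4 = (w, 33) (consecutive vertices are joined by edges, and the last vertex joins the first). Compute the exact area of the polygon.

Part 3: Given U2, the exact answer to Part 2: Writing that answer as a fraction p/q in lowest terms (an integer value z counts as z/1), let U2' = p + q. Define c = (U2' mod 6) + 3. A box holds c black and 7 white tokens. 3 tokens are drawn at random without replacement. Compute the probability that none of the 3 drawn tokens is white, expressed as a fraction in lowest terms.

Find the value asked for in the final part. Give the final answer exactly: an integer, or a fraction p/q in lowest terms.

Part 1: remainder = value at the root: -6*(-2)^3 - 3*(-2)^1 + 6 = (48) + (6) + (6) = 60; answer 60
Part 2: U1 = 60; w = -16; cross terms: (-12*-19 - -8*-33)=-36, (-8*38 - 9*-19)=-133, (9*33 - -16*38)=905, (-16*-33 - -12*33)=924; twice the area = |1660| = 1660; area = 830; answer 830
Part 3: U2 = 830; threaded value p + q = 831; c = 6; total draws C(13,3) = 286; favorable C(6,3) = 20; P = 10/143; answer 10/143

10/143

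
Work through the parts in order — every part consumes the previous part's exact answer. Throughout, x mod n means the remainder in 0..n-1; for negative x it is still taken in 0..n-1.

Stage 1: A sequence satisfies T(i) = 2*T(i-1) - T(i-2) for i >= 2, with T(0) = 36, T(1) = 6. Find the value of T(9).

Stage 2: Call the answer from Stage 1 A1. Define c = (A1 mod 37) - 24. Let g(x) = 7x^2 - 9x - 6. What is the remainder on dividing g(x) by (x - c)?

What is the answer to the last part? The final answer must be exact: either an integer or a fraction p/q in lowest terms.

-8

Stage 1: T(2) = 2*(6) - 1*(36) = -24; iterating: T(2)=-24, T(3)=-54, T(4)=-84, T(5)=-114, T(6)=-144, T(7)=-174, T(8)=-204, T(9)=-234; answer -234
Stage 2: A1 = -234; c = 1; remainder = value at the root: 7*(1)^2 - 9*(1)^1 - 6 = (7) + (-9) + (-6) = -8; answer -8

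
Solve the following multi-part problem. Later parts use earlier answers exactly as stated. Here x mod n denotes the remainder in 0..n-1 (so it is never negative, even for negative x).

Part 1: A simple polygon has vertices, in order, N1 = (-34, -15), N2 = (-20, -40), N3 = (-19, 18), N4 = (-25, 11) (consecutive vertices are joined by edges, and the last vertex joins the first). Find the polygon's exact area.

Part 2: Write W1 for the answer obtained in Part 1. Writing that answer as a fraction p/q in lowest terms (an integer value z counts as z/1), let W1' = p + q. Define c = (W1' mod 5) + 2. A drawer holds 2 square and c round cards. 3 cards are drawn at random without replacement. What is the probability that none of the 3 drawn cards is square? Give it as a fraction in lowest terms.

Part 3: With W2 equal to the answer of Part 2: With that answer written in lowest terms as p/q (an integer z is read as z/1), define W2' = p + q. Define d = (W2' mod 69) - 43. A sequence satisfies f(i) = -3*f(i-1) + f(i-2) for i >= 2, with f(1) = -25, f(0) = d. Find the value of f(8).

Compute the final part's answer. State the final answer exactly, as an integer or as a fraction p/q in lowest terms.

Part 1: cross terms: (-34*-40 - -20*-15)=1060, (-20*18 - -19*-40)=-1120, (-19*11 - -25*18)=241, (-25*-15 - -34*11)=749; twice the area = |930| = 930; area = 465; answer 465
Part 2: W1 = 465; threaded value p + q = 466; c = 3; total draws C(5,3) = 10; favorable C(3,3) = 1; P = 1/10; answer 1/10
Part 3: W2 = 1/10; threaded value p + q = 11; d = -32; f(2) = -3*(-25) + 1*(-32) = 43; iterating: f(2)=43, f(3)=-154, f(4)=505, f(5)=-1669, f(6)=5512, f(7)=-18205, f(8)=60127; answer 60127

60127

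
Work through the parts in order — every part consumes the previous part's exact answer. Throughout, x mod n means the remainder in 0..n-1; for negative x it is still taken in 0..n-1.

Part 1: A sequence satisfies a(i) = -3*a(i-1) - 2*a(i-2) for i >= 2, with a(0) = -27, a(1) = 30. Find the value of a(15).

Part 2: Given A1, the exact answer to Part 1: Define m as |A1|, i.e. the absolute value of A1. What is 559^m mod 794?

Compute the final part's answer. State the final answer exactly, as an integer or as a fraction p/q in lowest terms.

Part 1: a(2) = -3*(30) - 2*(-27) = -36; iterating: a(2)=-36, a(3)=48, a(4)=-72, a(5)=120, a(6)=-216, a(7)=408, a(8)=-792, a(9)=1560, a(10)=-3096, a(11)=6168, a(12)=-12312, a(13)=24600, a(14)=-49176, a(15)=98328; answer 98328
Part 2: A1 = 98328; m = 98328; squarings mod 794: 559^1=559, 559^2=439, 559^4=573, 559^8=407, 559^16=497, 559^32=75, 559^64=67, 559^128=519, 559^256=195, 559^512=707, 559^1024=423, 559^2048=279, 559^4096=29, 559^8192=47, 559^16384=621, 559^32768=551, 559^65536=293; 559^98328 = 559^8 * 559^16 * 559^32768 * 559^65536 = 171 (mod 794); answer 171

171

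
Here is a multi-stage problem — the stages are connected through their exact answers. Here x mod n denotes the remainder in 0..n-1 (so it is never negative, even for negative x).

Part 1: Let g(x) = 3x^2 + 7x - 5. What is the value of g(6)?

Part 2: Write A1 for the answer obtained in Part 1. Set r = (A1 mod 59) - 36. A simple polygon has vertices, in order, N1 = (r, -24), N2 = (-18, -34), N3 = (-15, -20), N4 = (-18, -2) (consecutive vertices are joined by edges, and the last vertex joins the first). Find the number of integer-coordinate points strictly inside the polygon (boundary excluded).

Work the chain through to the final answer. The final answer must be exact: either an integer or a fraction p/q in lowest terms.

Part 1: 3*(6)^2 + 7*(6)^1 - 5 = (108) + (42) + (-5) = 145; answer 145
Part 2: A1 = 145; r = -9; cross terms: (-9*-34 - -18*-24)=-126, (-18*-20 - -15*-34)=-150, (-15*-2 - -18*-20)=-330, (-18*-24 - -9*-2)=414; twice the area = |-192| = 192; area = 96; boundary points = 1 + 1 + 3 + 1 = 6; strictly interior points = area - boundary/2 + 1 = 94; answer 94

94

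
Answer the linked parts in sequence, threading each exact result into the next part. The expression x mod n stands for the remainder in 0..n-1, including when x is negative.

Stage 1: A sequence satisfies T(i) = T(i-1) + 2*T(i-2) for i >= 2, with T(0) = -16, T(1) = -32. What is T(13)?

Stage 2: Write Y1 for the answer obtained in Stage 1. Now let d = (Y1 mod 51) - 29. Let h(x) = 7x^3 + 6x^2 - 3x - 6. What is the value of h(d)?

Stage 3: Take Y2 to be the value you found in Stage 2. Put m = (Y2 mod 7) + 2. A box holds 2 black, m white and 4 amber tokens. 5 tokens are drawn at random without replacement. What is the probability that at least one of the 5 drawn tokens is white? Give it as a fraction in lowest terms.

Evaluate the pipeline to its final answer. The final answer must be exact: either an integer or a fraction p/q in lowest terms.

76/77

Stage 1: T(2) = 1*(-32) + 2*(-16) = -64; iterating: T(2)=-64, T(3)=-128, T(4)=-256, T(5)=-512, T(6)=-1024, T(7)=-2048, T(8)=-4096, T(9)=-8192, T(10)=-16384, T(11)=-32768, T(12)=-65536, T(13)=-131072; answer -131072
Stage 2: Y1 = -131072; d = 20; 7*(20)^3 + 6*(20)^2 - 3*(20)^1 - 6 = (56000) + (2400) + (-60) + (-6) = 58334; answer 58334
Stage 3: Y2 = 58334; m = 5; total draws C(11,5) = 462; complement C(6,5) = 6; favorable 462 - 6 = 456; P = 76/77; answer 76/77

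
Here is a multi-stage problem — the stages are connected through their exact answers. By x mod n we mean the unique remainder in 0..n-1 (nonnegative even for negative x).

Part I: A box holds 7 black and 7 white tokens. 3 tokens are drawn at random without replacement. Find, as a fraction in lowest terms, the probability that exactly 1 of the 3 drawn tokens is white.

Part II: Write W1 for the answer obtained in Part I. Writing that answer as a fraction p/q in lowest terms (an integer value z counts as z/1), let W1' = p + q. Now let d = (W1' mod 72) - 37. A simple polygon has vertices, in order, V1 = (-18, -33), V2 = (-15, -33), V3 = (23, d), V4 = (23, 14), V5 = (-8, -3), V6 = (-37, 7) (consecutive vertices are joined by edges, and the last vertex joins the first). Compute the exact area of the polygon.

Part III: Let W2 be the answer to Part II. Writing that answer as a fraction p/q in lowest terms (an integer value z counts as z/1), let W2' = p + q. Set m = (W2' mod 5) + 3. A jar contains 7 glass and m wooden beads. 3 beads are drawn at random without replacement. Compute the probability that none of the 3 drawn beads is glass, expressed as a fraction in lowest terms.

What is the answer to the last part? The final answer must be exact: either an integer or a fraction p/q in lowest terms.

Part I: total draws C(14,3) = 364; favorable C(7,1)*C(7,2) = 147; P = 21/52; answer 21/52
Part II: W1 = 21/52; threaded value p + q = 73; d = -36; cross terms: (-18*-33 - -15*-33)=99, (-15*-36 - 23*-33)=1299, (23*14 - 23*-36)=1150, (23*-3 - -8*14)=43, (-8*7 - -37*-3)=-167, (-37*-33 - -18*7)=1347; twice the area = |3771| = 3771; area = 3771/2; answer 3771/2
Part III: W2 = 3771/2; threaded value p + q = 3773; m = 6; total draws C(13,3) = 286; favorable C(6,3) = 20; P = 10/143; answer 10/143

10/143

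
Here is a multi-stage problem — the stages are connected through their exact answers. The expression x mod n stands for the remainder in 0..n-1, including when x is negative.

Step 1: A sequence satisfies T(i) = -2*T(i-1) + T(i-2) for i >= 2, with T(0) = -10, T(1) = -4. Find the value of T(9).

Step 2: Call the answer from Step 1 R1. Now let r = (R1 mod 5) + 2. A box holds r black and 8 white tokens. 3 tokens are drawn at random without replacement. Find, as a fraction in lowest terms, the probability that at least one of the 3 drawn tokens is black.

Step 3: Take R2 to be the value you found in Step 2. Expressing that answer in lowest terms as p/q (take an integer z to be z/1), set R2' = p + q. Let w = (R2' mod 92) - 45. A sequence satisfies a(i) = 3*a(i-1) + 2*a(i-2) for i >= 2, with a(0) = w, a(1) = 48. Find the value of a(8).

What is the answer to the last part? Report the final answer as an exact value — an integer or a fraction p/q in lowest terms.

Step 1: T(2) = -2*(-4) + 1*(-10) = -2; iterating: T(2)=-2, T(3)=0, T(4)=-2, T(5)=4, T(6)=-10, T(7)=24, T(8)=-58, T(9)=140; answer 140
Step 2: R1 = 140; r = 2; total draws C(10,3) = 120; complement C(8,3) = 56; favorable 120 - 56 = 64; P = 8/15; answer 8/15
Step 3: R2 = 8/15; threaded value p + q = 23; w = -22; a(2) = 3*(48) + 2*(-22) = 100; iterating: a(2)=100, a(3)=396, a(4)=1388, a(5)=4956, a(6)=17644, a(7)=62844, a(8)=223820; answer 223820

223820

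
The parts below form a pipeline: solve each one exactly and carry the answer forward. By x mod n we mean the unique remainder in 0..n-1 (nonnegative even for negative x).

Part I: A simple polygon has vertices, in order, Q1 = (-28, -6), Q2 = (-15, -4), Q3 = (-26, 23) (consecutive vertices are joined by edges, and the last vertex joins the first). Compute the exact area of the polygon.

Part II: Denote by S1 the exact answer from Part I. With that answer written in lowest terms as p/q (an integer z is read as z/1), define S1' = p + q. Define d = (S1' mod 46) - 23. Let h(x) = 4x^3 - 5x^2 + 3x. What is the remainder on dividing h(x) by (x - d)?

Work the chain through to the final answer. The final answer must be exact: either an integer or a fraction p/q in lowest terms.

Part I: cross terms: (-28*-4 - -15*-6)=22, (-15*23 - -26*-4)=-449, (-26*-6 - -28*23)=800; twice the area = |373| = 373; area = 373/2; answer 373/2
Part II: S1 = 373/2; threaded value p + q = 375; d = -16; remainder = value at the root: 4*(-16)^3 - 5*(-16)^2 + 3*(-16)^1 = (-16384) + (-1280) + (-48) = -17712; answer -17712

-17712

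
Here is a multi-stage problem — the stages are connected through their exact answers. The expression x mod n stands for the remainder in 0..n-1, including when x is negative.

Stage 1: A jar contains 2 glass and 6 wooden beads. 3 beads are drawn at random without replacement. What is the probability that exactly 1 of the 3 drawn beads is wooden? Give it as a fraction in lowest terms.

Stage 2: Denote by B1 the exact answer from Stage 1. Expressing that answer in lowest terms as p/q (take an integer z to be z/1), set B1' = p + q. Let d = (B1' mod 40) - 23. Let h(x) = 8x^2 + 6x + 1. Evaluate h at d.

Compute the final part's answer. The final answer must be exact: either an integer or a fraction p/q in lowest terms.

Stage 1: total draws C(8,3) = 56; favorable C(6,1)*C(2,2) = 6; P = 3/28; answer 3/28
Stage 2: B1 = 3/28; threaded value p + q = 31; d = 8; 8*(8)^2 + 6*(8)^1 + 1 = (512) + (48) + (1) = 561; answer 561

561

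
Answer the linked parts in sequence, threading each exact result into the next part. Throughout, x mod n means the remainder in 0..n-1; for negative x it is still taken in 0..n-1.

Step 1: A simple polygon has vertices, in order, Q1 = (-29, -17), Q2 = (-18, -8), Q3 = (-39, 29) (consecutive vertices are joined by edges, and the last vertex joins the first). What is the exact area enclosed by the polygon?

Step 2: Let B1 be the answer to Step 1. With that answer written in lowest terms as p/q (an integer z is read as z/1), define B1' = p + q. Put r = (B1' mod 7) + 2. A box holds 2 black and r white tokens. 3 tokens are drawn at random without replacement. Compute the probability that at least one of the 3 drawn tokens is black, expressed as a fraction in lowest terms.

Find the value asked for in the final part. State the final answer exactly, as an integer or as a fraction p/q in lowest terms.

Step 1: cross terms: (-29*-8 - -18*-17)=-74, (-18*29 - -39*-8)=-834, (-39*-17 - -29*29)=1504; twice the area = |596| = 596; area = 298; answer 298
Step 2: B1 = 298; threaded value p + q = 299; r = 7; total draws C(9,3) = 84; complement C(7,3) = 35; favorable 84 - 35 = 49; P = 7/12; answer 7/12

7/12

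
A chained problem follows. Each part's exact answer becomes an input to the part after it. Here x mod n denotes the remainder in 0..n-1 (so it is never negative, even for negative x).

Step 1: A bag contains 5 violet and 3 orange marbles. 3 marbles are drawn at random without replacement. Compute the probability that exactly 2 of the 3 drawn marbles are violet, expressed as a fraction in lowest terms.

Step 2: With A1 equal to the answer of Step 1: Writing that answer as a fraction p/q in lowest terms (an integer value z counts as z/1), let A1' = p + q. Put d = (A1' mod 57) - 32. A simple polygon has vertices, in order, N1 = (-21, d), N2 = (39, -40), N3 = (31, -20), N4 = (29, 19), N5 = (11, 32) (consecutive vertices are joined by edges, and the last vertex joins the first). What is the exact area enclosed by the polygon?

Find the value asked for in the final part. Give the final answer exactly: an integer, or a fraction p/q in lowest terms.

Step 1: total draws C(8,3) = 56; favorable C(5,2)*C(3,1) = 30; P = 15/28; answer 15/28
Step 2: A1 = 15/28; threaded value p + q = 43; d = 11; cross terms: (-21*-40 - 39*11)=411, (39*-20 - 31*-40)=460, (31*19 - 29*-20)=1169, (29*32 - 11*19)=719, (11*11 - -21*32)=793; twice the area = |3552| = 3552; area = 1776; answer 1776

1776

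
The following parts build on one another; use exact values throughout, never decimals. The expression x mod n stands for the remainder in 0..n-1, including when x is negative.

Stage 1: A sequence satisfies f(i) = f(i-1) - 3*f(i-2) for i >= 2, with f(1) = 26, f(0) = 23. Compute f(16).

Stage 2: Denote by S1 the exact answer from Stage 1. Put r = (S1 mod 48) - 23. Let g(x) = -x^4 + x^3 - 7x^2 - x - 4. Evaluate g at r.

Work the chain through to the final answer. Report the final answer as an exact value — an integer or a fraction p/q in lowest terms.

Stage 1: f(2) = 1*(26) - 3*(23) = -43; iterating: f(2)=-43, f(3)=-121, f(4)=8, f(5)=371, f(6)=347, f(7)=-766, f(8)=-1807, f(9)=491, f(10)=5912, f(11)=4439, f(12)=-13297, f(13)=-26614, f(14)=13277, f(15)=93119, f(16)=53288; answer 53288
Stage 2: S1 = 53288; r = -15; -1*(-15)^4 + 1*(-15)^3 - 7*(-15)^2 - 1*(-15)^1 - 4 = (-50625) + (-3375) + (-1575) + (15) + (-4) = -55564; answer -55564

-55564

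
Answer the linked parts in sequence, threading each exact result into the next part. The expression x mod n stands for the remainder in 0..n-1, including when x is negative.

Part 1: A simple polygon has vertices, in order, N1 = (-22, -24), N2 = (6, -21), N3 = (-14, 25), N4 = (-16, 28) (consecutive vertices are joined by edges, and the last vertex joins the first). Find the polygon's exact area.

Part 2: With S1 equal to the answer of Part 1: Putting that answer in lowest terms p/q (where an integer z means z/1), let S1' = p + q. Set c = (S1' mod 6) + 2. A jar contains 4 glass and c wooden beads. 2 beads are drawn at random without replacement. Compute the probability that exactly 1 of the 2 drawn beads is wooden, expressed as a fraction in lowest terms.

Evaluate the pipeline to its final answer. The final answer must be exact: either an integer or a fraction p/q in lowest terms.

Part 1: cross terms: (-22*-21 - 6*-24)=606, (6*25 - -14*-21)=-144, (-14*28 - -16*25)=8, (-16*-24 - -22*28)=1000; twice the area = |1470| = 1470; area = 735; answer 735
Part 2: S1 = 735; threaded value p + q = 736; c = 6; total draws C(10,2) = 45; favorable C(6,1)*C(4,1) = 24; P = 8/15; answer 8/15

8/15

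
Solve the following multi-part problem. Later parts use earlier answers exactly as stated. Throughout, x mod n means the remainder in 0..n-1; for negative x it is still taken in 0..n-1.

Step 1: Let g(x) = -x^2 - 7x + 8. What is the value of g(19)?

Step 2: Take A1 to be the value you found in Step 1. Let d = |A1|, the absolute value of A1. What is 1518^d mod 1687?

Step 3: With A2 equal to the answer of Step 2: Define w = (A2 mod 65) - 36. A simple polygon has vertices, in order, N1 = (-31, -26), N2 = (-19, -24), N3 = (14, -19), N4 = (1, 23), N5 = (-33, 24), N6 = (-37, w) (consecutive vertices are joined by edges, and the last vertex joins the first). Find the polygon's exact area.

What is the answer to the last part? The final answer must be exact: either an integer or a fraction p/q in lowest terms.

Step 1: -1*(19)^2 - 7*(19)^1 + 8 = (-361) + (-133) + (8) = -486; answer -486
Step 2: A1 = -486; d = 486; squarings mod 1687: 1518^1=1518, 1518^2=1569, 1518^4=428, 1518^8=988, 1518^16=1058, 1518^32=883, 1518^64=295, 1518^128=988, 1518^256=1058; 1518^486 = 1518^2 * 1518^4 * 1518^32 * 1518^64 * 1518^128 * 1518^256 = 106 (mod 1687); answer 106
Step 3: A2 = 106; w = 5; cross terms: (-31*-24 - -19*-26)=250, (-19*-19 - 14*-24)=697, (14*23 - 1*-19)=341, (1*24 - -33*23)=783, (-33*5 - -37*24)=723, (-37*-26 - -31*5)=1117; twice the area = |3911| = 3911; area = 3911/2; answer 3911/2

3911/2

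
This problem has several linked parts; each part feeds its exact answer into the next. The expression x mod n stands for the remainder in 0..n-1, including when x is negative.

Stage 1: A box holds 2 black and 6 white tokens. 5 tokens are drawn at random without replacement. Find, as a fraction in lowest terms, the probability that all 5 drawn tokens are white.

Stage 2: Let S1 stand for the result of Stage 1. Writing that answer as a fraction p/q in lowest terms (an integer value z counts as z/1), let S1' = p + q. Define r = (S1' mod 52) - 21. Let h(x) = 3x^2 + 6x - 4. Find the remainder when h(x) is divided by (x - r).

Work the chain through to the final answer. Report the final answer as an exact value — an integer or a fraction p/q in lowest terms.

Stage 1: total draws C(8,5) = 56; favorable C(6,5) = 6; P = 3/28; answer 3/28
Stage 2: S1 = 3/28; threaded value p + q = 31; r = 10; remainder = value at the root: 3*(10)^2 + 6*(10)^1 - 4 = (300) + (60) + (-4) = 356; answer 356

356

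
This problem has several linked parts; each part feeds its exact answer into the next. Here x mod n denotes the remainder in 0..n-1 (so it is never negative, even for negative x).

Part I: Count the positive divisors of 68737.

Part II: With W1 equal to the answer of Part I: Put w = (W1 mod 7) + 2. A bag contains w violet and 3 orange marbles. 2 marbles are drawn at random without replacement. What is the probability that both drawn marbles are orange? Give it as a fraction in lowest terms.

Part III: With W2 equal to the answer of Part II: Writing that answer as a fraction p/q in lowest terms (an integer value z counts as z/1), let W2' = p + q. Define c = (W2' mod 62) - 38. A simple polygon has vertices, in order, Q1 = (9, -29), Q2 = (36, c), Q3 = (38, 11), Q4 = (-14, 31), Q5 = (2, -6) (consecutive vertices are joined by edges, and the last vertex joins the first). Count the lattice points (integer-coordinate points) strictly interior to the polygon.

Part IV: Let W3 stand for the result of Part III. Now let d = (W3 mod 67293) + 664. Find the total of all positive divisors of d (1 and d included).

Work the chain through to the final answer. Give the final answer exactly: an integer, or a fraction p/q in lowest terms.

Part I: 68737 is prime, so its only divisors are 1 and 68737; count = 2; answer 2
Part II: W1 = 2; w = 4; total draws C(7,2) = 21; favorable C(3,2) = 3; P = 1/7; answer 1/7
Part III: W2 = 1/7; threaded value p + q = 8; c = -30; cross terms: (9*-30 - 36*-29)=774, (36*11 - 38*-30)=1536, (38*31 - -14*11)=1332, (-14*-6 - 2*31)=22, (2*-29 - 9*-6)=-4; twice the area = |3660| = 3660; area = 1830; boundary points = 1 + 1 + 4 + 1 + 1 = 8; strictly interior points = area - boundary/2 + 1 = 1827; answer 1827
Part IV: W3 = 1827; d = 2491; 2491 = 47 * 53; sigma = (1 + 47) * (1 + 53) = 48 * 54 = 2592; answer 2592

2592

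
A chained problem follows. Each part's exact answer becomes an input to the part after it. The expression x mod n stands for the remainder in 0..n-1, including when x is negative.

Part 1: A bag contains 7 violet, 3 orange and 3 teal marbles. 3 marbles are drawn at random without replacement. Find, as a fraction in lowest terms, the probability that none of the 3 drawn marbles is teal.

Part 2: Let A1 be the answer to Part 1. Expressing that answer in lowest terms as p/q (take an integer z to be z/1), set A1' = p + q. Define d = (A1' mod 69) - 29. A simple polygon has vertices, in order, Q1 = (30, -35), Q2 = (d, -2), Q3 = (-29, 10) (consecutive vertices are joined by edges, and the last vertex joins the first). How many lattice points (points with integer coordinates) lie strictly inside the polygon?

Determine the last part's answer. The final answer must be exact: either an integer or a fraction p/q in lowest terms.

1107

Part 1: total draws C(13,3) = 286; favorable C(10,3) = 120; P = 60/143; answer 60/143
Part 2: A1 = 60/143; threaded value p + q = 203; d = 36; cross terms: (30*-2 - 36*-35)=1200, (36*10 - -29*-2)=302, (-29*-35 - 30*10)=715; twice the area = |2217| = 2217; area = 2217/2; boundary points = 3 + 1 + 1 = 5; strictly interior points = area - boundary/2 + 1 = 1107; answer 1107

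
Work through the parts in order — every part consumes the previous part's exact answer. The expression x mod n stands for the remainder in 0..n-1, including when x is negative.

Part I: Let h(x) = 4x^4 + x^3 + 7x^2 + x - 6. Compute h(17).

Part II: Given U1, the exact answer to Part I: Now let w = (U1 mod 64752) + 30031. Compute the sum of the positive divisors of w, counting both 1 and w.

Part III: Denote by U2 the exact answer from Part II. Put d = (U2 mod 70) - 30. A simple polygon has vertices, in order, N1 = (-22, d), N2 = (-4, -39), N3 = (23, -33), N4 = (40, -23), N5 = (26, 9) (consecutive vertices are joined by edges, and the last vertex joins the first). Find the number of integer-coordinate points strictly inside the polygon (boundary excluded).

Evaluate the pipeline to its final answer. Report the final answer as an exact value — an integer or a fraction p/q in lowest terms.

2154

Part I: 4*(17)^4 + 1*(17)^3 + 7*(17)^2 + 1*(17)^1 - 6 = (334084) + (4913) + (2023) + (17) + (-6) = 341031; answer 341031
Part II: U1 = 341031; w = 47302; 47302 = 2 * 67 * 353; sigma = (1 + 2) * (1 + 67) * (1 + 353) = 3 * 68 * 354 = 72216; answer 72216
Part III: U2 = 72216; d = 16; cross terms: (-22*-39 - -4*16)=922, (-4*-33 - 23*-39)=1029, (23*-23 - 40*-33)=791, (40*9 - 26*-23)=958, (26*16 - -22*9)=614; twice the area = |4314| = 4314; area = 2157; boundary points = 1 + 3 + 1 + 2 + 1 = 8; strictly interior points = area - boundary/2 + 1 = 2154; answer 2154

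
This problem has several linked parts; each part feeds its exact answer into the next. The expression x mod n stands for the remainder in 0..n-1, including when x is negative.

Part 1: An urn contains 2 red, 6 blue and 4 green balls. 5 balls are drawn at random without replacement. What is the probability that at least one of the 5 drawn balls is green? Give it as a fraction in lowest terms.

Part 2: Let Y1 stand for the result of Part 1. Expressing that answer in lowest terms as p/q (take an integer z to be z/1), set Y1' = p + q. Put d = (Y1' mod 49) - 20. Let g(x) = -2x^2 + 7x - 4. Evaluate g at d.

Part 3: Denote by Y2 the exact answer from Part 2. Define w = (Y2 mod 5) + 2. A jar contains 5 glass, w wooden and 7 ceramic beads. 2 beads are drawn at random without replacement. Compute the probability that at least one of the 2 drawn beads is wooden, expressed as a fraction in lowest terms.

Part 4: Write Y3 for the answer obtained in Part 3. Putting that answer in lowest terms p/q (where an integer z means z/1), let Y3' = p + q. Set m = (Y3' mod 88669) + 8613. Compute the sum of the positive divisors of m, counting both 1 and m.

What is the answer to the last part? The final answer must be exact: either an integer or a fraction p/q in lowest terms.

13500

Part 1: total draws C(12,5) = 792; complement C(8,5) = 56; favorable 792 - 56 = 736; P = 92/99; answer 92/99
Part 2: Y1 = 92/99; threaded value p + q = 191; d = 24; -2*(24)^2 + 7*(24)^1 - 4 = (-1152) + (168) + (-4) = -988; answer -988
Part 3: Y2 = -988; w = 4; total draws C(16,2) = 120; complement C(12,2) = 66; favorable 120 - 66 = 54; P = 9/20; answer 9/20
Part 4: Y3 = 9/20; threaded value p + q = 29; m = 8642; 8642 = 2 * 29 * 149; sigma = (1 + 2) * (1 + 29) * (1 + 149) = 3 * 30 * 150 = 13500; answer 13500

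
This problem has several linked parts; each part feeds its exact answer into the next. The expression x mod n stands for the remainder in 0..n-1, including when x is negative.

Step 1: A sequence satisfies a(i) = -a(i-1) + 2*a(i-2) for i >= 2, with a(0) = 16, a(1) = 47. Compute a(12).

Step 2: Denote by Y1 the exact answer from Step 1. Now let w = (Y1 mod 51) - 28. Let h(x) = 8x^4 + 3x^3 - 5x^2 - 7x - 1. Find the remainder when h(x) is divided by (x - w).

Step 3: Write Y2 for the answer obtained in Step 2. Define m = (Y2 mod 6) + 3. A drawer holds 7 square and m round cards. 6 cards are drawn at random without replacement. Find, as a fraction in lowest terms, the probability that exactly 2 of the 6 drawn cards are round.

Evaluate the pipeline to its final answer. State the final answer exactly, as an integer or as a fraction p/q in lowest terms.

Step 1: a(2) = -1*(47) + 2*(16) = -15; iterating: a(2)=-15, a(3)=109, a(4)=-139, a(5)=357, a(6)=-635, a(7)=1349, a(8)=-2619, a(9)=5317, a(10)=-10555, a(11)=21189, a(12)=-42299; answer -42299
Step 2: Y1 = -42299; w = 3; remainder = value at the root: 8*(3)^4 + 3*(3)^3 - 5*(3)^2 - 7*(3)^1 - 1 = (648) + (81) + (-45) + (-21) + (-1) = 662; answer 662
Step 3: Y2 = 662; m = 5; total draws C(12,6) = 924; favorable C(5,2)*C(7,4) = 350; P = 25/66; answer 25/66

25/66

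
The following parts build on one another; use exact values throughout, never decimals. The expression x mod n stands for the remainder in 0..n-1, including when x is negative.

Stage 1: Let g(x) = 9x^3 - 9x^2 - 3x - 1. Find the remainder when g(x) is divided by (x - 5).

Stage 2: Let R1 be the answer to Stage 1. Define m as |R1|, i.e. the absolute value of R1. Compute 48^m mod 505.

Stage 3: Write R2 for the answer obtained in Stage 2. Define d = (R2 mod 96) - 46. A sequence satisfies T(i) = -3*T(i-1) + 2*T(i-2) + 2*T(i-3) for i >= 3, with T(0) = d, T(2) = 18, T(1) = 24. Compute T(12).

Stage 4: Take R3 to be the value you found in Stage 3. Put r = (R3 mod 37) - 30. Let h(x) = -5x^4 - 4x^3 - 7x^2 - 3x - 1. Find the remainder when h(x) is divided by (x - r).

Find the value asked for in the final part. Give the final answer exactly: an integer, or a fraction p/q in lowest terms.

-3444650

Stage 1: remainder = value at the root: 9*(5)^3 - 9*(5)^2 - 3*(5)^1 - 1 = (1125) + (-225) + (-15) + (-1) = 884; answer 884
Stage 2: R1 = 884; m = 884; squarings mod 505: 48^1=48, 48^2=284, 48^4=361, 48^8=31, 48^16=456, 48^32=381, 48^64=226, 48^128=71, 48^256=496, 48^512=81; 48^884 = 48^4 * 48^16 * 48^32 * 48^64 * 48^256 * 48^512 = 371 (mod 505); answer 371
Stage 3: R2 = 371; d = 37; T(3) = -3*(18) + 2*(24) + 2*(37) = 68; iterating: T(3)=68, T(4)=-120, T(5)=532, T(6)=-1700, T(7)=5924, T(8)=-20108, T(9)=68772, T(10)=-234684, T(11)=801380, T(12)=-2735964; answer -2735964
Stage 4: R3 = -2735964; r = -29; remainder = value at the root: -5*(-29)^4 - 4*(-29)^3 - 7*(-29)^2 - 3*(-29)^1 - 1 = (-3536405) + (97556) + (-5887) + (87) + (-1) = -3444650; answer -3444650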